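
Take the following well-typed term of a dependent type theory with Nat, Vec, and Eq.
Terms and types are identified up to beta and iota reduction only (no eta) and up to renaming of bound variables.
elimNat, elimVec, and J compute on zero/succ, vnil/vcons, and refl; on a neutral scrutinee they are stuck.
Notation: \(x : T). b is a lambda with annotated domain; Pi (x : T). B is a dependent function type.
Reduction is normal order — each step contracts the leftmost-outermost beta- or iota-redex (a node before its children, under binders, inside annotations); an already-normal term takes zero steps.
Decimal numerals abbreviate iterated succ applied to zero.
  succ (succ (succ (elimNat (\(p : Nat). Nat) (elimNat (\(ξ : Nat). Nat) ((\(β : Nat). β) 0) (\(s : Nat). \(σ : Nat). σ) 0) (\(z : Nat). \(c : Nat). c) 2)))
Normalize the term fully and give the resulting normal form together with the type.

normal form:
  3
the term's type:
  Nat


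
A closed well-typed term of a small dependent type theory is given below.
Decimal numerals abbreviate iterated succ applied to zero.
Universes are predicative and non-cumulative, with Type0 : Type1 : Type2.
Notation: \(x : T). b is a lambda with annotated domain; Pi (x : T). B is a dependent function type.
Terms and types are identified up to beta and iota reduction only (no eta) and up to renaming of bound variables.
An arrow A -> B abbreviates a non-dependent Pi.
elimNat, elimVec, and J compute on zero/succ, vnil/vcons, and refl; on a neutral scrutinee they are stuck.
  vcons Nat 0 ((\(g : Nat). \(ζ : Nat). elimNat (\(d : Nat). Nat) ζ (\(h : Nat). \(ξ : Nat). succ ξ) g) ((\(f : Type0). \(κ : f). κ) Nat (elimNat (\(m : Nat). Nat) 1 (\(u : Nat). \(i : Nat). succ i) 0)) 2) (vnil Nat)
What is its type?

type:
  Vec Nat 1


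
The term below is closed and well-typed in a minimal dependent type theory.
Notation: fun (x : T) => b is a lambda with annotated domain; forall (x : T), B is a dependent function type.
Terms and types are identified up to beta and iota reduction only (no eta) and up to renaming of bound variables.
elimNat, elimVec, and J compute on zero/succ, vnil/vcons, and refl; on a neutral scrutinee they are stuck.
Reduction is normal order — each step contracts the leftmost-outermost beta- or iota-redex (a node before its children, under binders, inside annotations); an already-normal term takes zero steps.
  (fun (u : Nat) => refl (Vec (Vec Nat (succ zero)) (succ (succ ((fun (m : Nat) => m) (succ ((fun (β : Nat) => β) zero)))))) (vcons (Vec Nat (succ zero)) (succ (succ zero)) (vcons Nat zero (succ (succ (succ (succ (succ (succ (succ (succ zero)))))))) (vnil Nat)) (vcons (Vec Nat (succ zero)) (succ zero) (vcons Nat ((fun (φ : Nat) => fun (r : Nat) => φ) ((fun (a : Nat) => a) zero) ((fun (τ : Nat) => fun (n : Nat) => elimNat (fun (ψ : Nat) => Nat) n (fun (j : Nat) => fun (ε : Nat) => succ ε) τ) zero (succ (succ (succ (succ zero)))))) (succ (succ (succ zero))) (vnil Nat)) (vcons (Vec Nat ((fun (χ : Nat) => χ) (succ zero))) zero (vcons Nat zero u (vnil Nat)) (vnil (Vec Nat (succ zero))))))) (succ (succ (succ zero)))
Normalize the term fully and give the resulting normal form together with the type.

resulting normal form:
  refl (Vec (Vec Nat (succ zero)) (succ (succ (succ zero)))) (vcons (Vec Nat (succ zero)) (succ (succ zero)) (vcons Nat zero (succ (succ (succ (succ (succ (succ (succ (succ zero)))))))) (vnil Nat)) (vcons (Vec Nat (succ zero)) (succ zero) (vcons Nat zero (succ (succ (succ zero))) (vnil Nat)) (vcons (Vec Nat (succ zero)) zero (vcons Nat zero (succ (succ (succ zero))) (vnil Nat)) (vnil (Vec Nat (succ zero))))))
the term's type:
  Eq (Vec (Vec Nat (succ zero)) (succ (succ (succ zero)))) (vcons (Vec Nat (succ zero)) (succ (succ zero)) (vcons Nat zero (succ (succ (succ (succ (succ (succ (succ (succ zero)))))))) (vnil Nat)) (vcons (Vec Nat (succ zero)) (succ zero) (vcons Nat zero (succ (succ (succ zero))) (vnil Nat)) (vcons (Vec Nat (succ zero)) zero (vcons Nat zero (succ (succ (succ zero))) (vnil Nat)) (vnil (Vec Nat (succ zero)))))) (vcons (Vec Nat (succ zero)) (succ (succ zero)) (vcons Nat zero (succ (succ (succ (succ (succ (succ (succ (succ zero)))))))) (vnil Nat)) (vcons (Vec Nat (succ zero)) (succ zero) (vcons Nat zero (succ (succ (succ zero))) (vnil Nat)) (vcons (Vec Nat (succ zero)) zero (vcons Nat zero (succ (succ (succ zero))) (vnil Nat)) (vnil (Vec Nat (succ zero))))))


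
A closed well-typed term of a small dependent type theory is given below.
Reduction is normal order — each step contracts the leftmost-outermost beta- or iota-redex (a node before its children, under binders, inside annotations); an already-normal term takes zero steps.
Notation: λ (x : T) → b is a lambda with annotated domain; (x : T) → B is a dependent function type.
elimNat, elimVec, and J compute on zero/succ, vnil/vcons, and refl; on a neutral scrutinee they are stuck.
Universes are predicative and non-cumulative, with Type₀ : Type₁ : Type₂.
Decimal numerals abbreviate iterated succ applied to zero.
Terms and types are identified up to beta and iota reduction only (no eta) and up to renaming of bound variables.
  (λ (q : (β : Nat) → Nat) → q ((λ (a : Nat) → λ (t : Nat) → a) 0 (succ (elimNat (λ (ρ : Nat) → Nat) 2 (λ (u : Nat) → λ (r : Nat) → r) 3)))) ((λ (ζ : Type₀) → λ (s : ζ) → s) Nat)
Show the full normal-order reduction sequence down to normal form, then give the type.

reduction (normal order):
  (λ (q : (β : Nat) → Nat) → q ((λ (a : Nat) → λ (t : Nat) → a) 0 (succ (elimNat (λ (ρ : Nat) → Nat) 2 (λ (u : Nat) → λ (r : Nat) → r) 3)))) ((λ (ζ : Type₀) → λ (s : ζ) → s) Nat)
  ~> (λ (q : Type₀) → λ (β : q) → β) Nat ((λ (a : Nat) → λ (t : Nat) → a) 0 (succ (elimNat (λ (ρ : Nat) → Nat) 2 (λ (u : Nat) → λ (r : Nat) → r) 3)))
  ~> (λ (q : Nat) → q) ((λ (β : Nat) → λ (a : Nat) → β) 0 (succ (elimNat (λ (t : Nat) → Nat) 2 (λ (ρ : Nat) → λ (u : Nat) → u) 3)))
  ~> (λ (q : Nat) → λ (β : Nat) → q) 0 (succ (elimNat (λ (a : Nat) → Nat) 2 (λ (t : Nat) → λ (ρ : Nat) → ρ) 3))
  ~> (λ (q : Nat) → 0) (succ (elimNat (λ (β : Nat) → Nat) 2 (λ (a : Nat) → λ (t : Nat) → t) 3))
  ~> 0
type:
  Nat


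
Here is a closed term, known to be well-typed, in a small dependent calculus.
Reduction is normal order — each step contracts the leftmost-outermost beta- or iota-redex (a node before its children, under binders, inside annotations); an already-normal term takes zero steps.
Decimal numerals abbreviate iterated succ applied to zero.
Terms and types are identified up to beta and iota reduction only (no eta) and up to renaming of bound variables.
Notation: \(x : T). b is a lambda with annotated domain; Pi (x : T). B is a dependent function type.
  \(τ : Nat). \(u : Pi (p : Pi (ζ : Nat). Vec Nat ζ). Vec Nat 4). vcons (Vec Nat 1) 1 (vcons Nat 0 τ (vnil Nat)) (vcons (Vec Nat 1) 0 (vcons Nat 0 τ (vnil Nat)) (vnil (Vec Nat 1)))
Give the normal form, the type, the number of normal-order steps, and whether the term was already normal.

normal form:
  \(τ : Nat). \(u : Pi (p : Pi (ζ : Nat). Vec Nat ζ). Vec Nat 4). vcons (Vec Nat 1) 1 (vcons Nat 0 τ (vnil Nat)) (vcons (Vec Nat 1) 0 (vcons Nat 0 τ (vnil Nat)) (vnil (Vec Nat 1)))
inferred type:
  Pi (τ : Nat). Pi (u : Pi (p : Pi (ζ : Nat). Vec Nat ζ). Vec Nat 4). Vec (Vec Nat 1) 2
normal-order step count: 0
already normal: yes


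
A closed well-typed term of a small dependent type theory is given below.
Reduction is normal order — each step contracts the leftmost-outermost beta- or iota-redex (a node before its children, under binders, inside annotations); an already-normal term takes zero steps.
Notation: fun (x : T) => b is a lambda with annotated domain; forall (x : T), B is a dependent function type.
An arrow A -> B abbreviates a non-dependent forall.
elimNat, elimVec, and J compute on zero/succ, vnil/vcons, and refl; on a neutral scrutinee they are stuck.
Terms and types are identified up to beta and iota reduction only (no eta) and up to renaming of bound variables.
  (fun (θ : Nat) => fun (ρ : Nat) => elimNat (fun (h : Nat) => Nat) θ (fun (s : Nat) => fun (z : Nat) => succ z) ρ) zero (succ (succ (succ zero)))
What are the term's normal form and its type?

normal form:
  succ (succ (succ zero))
type:
  Nat
observation: contracting a beta-redex first, the term normalizes in 12 steps.


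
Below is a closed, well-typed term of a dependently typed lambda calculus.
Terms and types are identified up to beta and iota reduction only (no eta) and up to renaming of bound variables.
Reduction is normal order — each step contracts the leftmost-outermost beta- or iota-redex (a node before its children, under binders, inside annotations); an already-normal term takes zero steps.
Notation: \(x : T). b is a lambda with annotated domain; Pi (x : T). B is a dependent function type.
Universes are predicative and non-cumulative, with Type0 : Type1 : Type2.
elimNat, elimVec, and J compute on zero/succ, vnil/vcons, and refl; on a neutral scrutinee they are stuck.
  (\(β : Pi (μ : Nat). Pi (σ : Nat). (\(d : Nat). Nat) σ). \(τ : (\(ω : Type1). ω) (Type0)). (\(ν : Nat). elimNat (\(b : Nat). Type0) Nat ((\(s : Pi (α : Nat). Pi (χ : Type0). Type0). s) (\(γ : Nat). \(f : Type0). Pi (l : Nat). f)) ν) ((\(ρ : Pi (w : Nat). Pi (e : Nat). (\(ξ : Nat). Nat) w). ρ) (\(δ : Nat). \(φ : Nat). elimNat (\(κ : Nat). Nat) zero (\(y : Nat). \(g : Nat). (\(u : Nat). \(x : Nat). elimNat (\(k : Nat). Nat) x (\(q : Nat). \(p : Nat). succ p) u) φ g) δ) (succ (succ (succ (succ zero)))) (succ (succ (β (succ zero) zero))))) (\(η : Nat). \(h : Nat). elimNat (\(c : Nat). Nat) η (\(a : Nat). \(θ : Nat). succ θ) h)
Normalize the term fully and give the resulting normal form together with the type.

normal form:
  \(β : Type0). Pi (μ : Nat). Pi (σ : Nat). Pi (d : Nat). Pi (τ : Nat). Pi (ω : Nat). Pi (ν : Nat). Pi (b : Nat). Pi (s : Nat). Pi (α : Nat). Pi (χ : Nat). Pi (γ : Nat). Pi (f : Nat). Nat
type:
  Pi (β : Type0). Type0
observation: contracting a beta-redex first, the term normalizes in 117 steps.


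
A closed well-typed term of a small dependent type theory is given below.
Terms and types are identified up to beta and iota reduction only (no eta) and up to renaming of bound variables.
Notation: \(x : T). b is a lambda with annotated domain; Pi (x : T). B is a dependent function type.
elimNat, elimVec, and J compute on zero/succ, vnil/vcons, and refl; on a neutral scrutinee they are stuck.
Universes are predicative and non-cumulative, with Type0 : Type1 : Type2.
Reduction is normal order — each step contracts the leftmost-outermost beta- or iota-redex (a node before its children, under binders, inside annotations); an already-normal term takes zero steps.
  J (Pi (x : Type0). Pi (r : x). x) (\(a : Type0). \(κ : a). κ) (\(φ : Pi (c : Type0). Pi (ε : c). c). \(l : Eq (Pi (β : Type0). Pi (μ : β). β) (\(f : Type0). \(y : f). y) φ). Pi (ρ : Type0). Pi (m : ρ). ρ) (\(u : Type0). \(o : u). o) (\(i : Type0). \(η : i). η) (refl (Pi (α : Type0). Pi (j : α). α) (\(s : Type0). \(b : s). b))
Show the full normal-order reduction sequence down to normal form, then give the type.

normal-order reduction sequence:
  J (Pi (x : Type0). Pi (r : x). x) (\(a : Type0). \(κ : a). κ) (\(φ : Pi (c : Type0). Pi (ε : c). c). \(l : Eq (Pi (β : Type0). Pi (μ : β). β) (\(f : Type0). \(y : f). y) φ). Pi (ρ : Type0). Pi (m : ρ). ρ) (\(u : Type0). \(o : u). o) (\(i : Type0). \(η : i). η) (refl (Pi (α : Type0). Pi (j : α). α) (\(s : Type0). \(b : s). b))
  ~> \(x : Type0). \(r : x). r
type:
  Pi (x : Type0). Pi (r : x). x


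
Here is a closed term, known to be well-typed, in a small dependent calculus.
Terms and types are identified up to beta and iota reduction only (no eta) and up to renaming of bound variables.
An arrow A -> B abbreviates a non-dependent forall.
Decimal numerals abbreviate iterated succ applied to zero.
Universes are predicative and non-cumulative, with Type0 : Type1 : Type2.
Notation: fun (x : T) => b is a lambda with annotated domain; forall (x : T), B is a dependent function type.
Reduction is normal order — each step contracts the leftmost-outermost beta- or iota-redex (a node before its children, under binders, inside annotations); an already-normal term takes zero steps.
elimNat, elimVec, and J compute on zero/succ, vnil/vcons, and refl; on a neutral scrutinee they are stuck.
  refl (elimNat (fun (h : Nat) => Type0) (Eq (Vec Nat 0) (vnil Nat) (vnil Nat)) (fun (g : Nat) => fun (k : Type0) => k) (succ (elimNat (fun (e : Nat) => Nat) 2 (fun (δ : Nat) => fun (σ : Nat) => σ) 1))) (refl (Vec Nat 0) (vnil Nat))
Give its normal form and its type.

reduced normal form:
  refl (Eq (Vec Nat 0) (vnil Nat) (vnil Nat)) (refl (Vec Nat 0) (vnil Nat))
the term's type:
  Eq (Eq (Vec Nat 0) (vnil Nat) (vnil Nat)) (refl (Vec Nat 0) (vnil Nat)) (refl (Vec Nat 0) (vnil Nat))
observation: 14 normal-order steps normalize the term, beginning with an elimNat iota-redex.


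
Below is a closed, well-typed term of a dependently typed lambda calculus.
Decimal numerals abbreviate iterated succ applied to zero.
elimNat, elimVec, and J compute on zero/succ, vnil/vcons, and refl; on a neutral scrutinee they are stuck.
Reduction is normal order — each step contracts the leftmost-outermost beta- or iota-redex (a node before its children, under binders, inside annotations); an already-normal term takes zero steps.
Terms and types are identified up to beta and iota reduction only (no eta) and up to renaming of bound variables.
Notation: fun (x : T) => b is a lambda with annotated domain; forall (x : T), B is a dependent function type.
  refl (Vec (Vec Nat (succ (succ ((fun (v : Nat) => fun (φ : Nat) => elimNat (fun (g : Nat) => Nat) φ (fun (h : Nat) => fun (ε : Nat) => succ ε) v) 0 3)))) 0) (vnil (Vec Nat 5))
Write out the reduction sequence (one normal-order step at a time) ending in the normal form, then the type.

reduction (normal order):
  refl (Vec (Vec Nat (succ (succ ((fun (v : Nat) => fun (φ : Nat) => elimNat (fun (g : Nat) => Nat) φ (fun (h : Nat) => fun (ε : Nat) => succ ε) v) 0 3)))) 0) (vnil (Vec Nat 5))
  ~> refl (Vec (Vec Nat (succ (succ ((fun (v : Nat) => elimNat (fun (φ : Nat) => Nat) v (fun (g : Nat) => fun (h : Nat) => succ h) 0) 3)))) 0) (vnil (Vec Nat 5))
  ~> refl (Vec (Vec Nat (succ (succ (elimNat (fun (v : Nat) => Nat) 3 (fun (φ : Nat) => fun (g : Nat) => succ g) 0)))) 0) (vnil (Vec Nat 5))
  ~> refl (Vec (Vec Nat 5) 0) (vnil (Vec Nat 5))
inferred type:
  Eq (Vec (Vec Nat 5) 0) (vnil (Vec Nat 5)) (vnil (Vec Nat 5))


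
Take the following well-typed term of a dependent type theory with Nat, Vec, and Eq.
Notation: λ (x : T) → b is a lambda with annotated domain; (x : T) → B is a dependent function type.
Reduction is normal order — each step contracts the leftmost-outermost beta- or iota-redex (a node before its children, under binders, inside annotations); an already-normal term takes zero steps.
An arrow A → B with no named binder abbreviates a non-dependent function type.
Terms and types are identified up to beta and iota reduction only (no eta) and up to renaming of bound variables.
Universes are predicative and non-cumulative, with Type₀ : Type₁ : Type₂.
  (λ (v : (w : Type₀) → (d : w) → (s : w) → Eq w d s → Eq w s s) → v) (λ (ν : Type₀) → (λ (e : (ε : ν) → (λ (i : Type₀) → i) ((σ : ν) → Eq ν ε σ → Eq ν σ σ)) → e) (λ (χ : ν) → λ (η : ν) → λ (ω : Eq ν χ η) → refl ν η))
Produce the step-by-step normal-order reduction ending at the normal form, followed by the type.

normal-order reduction sequence:
  (λ (v : (w : Type₀) → (d : w) → (s : w) → Eq w d s → Eq w s s) → v) (λ (ν : Type₀) → (λ (e : (ε : ν) → (λ (i : Type₀) → i) ((σ : ν) → Eq ν ε σ → Eq ν σ σ)) → e) (λ (χ : ν) → λ (η : ν) → λ (ω : Eq ν χ η) → refl ν η))
  ~> λ (v : Type₀) → (λ (w : (d : v) → (λ (s : Type₀) → s) ((ν : v) → Eq v d ν → Eq v ν ν)) → w) (λ (e : v) → λ (ε : v) → λ (i : Eq v e ε) → refl v ε)
  ~> λ (v : Type₀) → λ (w : v) → λ (d : v) → λ (s : Eq v w d) → refl v d
inferred type:
  (v : Type₀) → (w : v) → (d : v) → Eq v w d → Eq v d d


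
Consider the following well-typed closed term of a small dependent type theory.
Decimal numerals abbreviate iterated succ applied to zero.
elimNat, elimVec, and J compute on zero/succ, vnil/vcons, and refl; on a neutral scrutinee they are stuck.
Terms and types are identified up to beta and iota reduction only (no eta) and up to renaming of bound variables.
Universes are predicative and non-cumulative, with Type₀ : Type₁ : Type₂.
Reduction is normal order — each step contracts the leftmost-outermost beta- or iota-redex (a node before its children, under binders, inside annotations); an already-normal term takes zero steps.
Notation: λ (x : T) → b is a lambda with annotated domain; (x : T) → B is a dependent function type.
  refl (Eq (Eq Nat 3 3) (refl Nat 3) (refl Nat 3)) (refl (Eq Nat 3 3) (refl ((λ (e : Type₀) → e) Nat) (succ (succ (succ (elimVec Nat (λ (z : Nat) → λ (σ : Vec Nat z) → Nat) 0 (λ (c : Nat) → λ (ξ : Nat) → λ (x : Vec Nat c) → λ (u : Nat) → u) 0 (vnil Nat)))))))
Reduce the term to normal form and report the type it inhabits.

reduced normal form:
  refl (Eq (Eq Nat 3 3) (refl Nat 3) (refl Nat 3)) (refl (Eq Nat 3 3) (refl Nat 3))
the term's type:
  Eq (Eq (Eq Nat 3 3) (refl Nat 3) (refl Nat 3)) (refl (Eq Nat 3 3) (refl Nat 3)) (refl (Eq Nat 3 3) (refl Nat 3))
observation: the leftmost-outermost redex is a beta-redex, and normalization takes 2 steps.


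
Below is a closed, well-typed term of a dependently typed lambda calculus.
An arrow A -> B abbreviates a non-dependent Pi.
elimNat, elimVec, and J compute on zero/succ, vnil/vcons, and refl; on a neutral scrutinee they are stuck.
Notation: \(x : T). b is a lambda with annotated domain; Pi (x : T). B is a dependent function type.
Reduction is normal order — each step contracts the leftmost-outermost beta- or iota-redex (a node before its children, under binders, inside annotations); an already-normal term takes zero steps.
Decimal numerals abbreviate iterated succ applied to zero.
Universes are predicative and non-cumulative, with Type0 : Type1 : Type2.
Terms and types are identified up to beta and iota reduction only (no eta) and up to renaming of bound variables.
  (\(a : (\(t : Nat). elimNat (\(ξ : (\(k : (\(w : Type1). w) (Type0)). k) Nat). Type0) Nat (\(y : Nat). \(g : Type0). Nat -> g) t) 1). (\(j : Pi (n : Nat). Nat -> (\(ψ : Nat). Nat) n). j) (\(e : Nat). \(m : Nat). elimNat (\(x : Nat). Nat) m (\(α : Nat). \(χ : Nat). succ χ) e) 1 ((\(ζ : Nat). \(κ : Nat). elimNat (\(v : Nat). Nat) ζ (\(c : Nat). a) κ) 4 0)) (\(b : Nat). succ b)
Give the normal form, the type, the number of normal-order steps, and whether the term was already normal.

resulting normal form:
  5
the term's type:
  Nat
reduction steps (normal order): 11
already normal: no
first redex: a beta-redex


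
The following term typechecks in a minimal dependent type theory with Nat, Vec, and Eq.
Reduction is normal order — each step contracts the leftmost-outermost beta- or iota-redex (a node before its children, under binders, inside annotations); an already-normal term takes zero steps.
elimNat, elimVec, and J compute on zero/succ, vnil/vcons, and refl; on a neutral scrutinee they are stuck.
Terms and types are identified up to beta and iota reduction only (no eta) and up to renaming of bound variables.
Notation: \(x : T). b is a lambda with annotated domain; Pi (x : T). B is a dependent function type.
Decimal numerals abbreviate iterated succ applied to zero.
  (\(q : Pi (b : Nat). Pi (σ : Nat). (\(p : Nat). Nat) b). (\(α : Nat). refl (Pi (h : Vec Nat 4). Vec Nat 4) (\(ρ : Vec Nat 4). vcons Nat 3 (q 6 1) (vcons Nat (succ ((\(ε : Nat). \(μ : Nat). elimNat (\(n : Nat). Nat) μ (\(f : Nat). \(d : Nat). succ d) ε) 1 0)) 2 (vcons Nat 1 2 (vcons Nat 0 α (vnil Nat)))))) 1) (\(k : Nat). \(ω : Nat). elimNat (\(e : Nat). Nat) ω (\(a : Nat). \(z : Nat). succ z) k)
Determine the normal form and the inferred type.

resulting normal form:
  refl (Pi (q : Vec Nat 4). Vec Nat 4) (\(b : Vec Nat 4). vcons Nat 3 7 (vcons Nat 2 2 (vcons Nat 1 2 (vcons Nat 0 1 (vnil Nat)))))
inferred type:
  Eq (Pi (q : Vec Nat 4). Vec Nat 4) (\(b : Vec Nat 4). vcons Nat 3 7 (vcons Nat 2 2 (vcons Nat 1 2 (vcons Nat 0 1 (vnil Nat))))) (\(σ : Vec Nat 4). vcons Nat 3 7 (vcons Nat 2 2 (vcons Nat 1 2 (vcons Nat 0 1 (vnil Nat)))))


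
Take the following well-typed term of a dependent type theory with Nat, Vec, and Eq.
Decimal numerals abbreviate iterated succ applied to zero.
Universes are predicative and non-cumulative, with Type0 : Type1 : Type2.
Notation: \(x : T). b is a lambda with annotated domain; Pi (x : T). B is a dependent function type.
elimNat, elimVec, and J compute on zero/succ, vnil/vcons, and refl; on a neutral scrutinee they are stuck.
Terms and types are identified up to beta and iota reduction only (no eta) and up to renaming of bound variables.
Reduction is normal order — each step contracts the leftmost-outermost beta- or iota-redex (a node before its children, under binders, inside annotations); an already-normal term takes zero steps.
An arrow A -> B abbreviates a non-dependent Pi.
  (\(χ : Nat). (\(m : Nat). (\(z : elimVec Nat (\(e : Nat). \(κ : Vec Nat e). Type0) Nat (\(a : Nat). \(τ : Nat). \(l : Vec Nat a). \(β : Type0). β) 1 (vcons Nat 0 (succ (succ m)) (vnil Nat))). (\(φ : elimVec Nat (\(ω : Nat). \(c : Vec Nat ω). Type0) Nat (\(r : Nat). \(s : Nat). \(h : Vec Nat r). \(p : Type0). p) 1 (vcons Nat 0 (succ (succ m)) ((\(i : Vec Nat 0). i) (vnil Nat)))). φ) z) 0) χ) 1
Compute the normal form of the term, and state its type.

normal form:
  0
inferred type:
  Nat
observation: normalization takes exactly 4 steps under the normal-order strategy.


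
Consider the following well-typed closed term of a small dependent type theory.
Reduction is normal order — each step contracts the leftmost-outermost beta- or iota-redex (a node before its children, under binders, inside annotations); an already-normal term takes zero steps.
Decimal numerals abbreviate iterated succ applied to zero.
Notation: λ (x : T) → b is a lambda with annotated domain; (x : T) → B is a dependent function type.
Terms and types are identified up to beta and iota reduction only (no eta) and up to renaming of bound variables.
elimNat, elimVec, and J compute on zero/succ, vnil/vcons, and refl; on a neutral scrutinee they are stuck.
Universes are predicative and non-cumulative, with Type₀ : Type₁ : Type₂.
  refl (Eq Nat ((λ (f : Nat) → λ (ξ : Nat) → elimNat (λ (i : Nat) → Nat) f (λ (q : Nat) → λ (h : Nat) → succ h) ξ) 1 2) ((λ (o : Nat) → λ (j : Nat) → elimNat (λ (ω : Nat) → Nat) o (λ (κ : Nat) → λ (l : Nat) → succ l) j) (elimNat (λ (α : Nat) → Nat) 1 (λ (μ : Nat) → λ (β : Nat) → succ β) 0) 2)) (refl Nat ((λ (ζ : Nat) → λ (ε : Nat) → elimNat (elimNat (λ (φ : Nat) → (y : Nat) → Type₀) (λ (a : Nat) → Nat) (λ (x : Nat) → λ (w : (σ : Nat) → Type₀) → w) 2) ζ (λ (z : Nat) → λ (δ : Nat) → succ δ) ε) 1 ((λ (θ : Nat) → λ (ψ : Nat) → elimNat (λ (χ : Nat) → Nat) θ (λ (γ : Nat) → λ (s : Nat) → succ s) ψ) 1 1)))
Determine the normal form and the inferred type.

resulting normal form:
  refl (Eq Nat 3 3) (refl Nat 3)
type:
  Eq (Eq Nat 3 3) (refl Nat 3) (refl Nat 3)


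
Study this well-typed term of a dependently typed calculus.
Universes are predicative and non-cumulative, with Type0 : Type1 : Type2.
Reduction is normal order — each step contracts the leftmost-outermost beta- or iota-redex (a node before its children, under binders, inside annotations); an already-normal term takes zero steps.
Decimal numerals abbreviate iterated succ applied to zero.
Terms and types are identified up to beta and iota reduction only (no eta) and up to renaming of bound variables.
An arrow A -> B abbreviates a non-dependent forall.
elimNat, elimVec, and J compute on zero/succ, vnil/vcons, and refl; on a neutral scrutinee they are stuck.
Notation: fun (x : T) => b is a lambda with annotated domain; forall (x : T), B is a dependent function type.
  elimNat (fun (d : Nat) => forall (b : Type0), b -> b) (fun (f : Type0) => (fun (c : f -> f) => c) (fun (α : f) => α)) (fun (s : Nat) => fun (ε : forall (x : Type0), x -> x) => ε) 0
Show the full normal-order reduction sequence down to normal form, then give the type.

normal-order reduction sequence:
  elimNat (fun (d : Nat) => forall (b : Type0), b -> b) (fun (f : Type0) => (fun (c : f -> f) => c) (fun (α : f) => α)) (fun (s : Nat) => fun (ε : forall (x : Type0), x -> x) => ε) 0
  ~> fun (d : Type0) => (fun (b : d -> d) => b) (fun (f : d) => f)
  ~> fun (d : Type0) => fun (b : d) => b
inferred type:
  forall (d : Type0), d -> d


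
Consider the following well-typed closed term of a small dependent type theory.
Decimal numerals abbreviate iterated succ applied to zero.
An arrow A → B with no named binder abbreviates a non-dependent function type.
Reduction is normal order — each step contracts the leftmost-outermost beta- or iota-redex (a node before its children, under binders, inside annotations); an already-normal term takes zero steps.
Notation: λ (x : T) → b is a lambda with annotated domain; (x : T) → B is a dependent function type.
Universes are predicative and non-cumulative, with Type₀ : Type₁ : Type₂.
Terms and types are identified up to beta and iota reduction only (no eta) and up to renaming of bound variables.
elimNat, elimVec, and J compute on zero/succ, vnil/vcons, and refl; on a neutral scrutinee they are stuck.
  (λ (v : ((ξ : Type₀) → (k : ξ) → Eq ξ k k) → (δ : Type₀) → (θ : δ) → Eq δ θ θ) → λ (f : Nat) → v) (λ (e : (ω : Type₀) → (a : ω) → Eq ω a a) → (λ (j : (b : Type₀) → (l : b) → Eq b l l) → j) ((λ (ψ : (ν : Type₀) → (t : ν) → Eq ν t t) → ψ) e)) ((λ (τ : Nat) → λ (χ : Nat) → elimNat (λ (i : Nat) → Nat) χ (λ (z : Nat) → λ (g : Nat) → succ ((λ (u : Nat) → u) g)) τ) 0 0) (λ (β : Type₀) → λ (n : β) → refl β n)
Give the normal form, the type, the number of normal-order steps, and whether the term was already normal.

normal form:
  λ (v : Type₀) → λ (ξ : v) → refl v ξ
inferred type:
  (v : Type₀) → (ξ : v) → Eq v ξ ξ
reduction steps (normal order): 5
already normal: no
first redex: a beta-redex


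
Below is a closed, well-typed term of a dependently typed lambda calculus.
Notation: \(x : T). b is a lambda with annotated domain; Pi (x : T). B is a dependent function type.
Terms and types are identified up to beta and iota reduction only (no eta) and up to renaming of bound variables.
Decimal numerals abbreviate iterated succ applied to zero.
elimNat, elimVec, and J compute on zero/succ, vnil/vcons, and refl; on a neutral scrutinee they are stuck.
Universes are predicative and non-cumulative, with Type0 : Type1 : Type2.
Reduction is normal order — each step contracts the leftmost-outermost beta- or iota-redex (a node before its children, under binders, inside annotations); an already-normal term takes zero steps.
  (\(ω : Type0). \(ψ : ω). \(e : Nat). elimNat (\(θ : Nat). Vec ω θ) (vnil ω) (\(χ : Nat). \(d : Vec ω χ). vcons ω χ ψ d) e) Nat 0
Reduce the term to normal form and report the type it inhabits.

normal form:
  \(ω : Nat). elimNat (\(ψ : Nat). Vec Nat ψ) (vnil Nat) (\(e : Nat). \(θ : Vec Nat e). vcons Nat e 0 θ) ω
the term's type:
  Pi (ω : Nat). Vec Nat ω


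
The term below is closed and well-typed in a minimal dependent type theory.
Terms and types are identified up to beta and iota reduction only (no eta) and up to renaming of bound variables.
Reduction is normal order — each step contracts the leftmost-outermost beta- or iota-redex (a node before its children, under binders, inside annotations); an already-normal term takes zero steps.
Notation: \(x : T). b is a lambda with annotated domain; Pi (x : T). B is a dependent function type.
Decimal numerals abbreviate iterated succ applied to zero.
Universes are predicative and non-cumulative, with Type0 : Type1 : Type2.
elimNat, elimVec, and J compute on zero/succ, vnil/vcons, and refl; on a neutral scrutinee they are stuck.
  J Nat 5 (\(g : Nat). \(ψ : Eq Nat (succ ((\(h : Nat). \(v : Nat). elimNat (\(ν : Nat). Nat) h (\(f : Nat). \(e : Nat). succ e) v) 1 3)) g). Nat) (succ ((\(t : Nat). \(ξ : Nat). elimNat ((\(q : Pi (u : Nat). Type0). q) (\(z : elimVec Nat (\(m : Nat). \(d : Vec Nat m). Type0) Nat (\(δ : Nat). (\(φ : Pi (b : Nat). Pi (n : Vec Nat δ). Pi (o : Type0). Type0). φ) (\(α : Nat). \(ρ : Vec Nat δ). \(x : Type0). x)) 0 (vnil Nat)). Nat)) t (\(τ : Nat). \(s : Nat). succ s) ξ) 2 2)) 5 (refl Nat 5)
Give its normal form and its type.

resulting normal form:
  5
inferred type:
  Nat
observation: the term reaches its normal form after 10 normal-order steps.


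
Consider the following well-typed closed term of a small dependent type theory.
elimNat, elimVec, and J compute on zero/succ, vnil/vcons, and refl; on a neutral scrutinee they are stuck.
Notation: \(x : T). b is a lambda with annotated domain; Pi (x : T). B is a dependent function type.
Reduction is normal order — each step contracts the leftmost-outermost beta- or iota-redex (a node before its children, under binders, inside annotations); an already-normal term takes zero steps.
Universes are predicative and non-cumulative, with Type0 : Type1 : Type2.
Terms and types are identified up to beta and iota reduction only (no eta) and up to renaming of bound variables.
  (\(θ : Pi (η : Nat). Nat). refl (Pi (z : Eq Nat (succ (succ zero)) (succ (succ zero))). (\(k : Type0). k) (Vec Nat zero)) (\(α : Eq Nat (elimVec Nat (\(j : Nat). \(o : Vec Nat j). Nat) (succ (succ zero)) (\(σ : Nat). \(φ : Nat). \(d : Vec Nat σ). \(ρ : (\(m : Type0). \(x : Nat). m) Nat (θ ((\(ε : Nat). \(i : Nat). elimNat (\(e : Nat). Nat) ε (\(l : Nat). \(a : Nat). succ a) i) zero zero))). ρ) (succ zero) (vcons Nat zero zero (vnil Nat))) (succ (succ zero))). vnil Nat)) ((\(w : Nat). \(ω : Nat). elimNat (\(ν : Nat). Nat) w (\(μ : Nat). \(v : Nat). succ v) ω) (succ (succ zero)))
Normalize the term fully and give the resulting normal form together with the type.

normal form:
  refl (Pi (θ : Eq Nat (succ (succ zero)) (succ (succ zero))). Vec Nat zero) (\(η : Eq Nat (succ (succ zero)) (succ (succ zero))). vnil Nat)
type:
  Eq (Pi (θ : Eq Nat (succ (succ zero)) (succ (succ zero))). Vec Nat zero) (\(η : Eq Nat (succ (succ zero)) (succ (succ zero))). vnil Nat) (\(z : Eq Nat (succ (succ zero)) (succ (succ zero))). vnil Nat)
observation: reduction starts at a beta-redex, and 8 normal-order steps reach the normal form.


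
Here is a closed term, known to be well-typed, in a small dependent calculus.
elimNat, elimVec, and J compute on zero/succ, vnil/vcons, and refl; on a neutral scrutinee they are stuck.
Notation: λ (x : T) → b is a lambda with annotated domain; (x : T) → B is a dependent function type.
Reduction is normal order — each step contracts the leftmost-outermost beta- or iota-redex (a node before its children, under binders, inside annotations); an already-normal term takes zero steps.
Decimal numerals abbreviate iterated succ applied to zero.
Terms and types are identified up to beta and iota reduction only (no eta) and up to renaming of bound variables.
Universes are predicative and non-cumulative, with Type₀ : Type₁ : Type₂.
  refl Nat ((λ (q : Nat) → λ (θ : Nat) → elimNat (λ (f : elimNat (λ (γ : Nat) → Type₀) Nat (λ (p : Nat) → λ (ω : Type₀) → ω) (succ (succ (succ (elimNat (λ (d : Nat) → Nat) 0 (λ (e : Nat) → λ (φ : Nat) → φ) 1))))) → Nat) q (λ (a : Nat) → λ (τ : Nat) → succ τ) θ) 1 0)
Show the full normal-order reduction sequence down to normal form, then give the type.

normal-order reduction:
  refl Nat ((λ (q : Nat) → λ (θ : Nat) → elimNat (λ (f : elimNat (λ (γ : Nat) → Type₀) Nat (λ (p : Nat) → λ (ω : Type₀) → ω) (succ (succ (succ (elimNat (λ (d : Nat) → Nat) 0 (λ (e : Nat) → λ (φ : Nat) → φ) 1))))) → Nat) q (λ (a : Nat) → λ (τ : Nat) → succ τ) θ) 1 0)
  ~> refl Nat ((λ (q : Nat) → elimNat (λ (θ : elimNat (λ (f : Nat) → Type₀) Nat (λ (γ : Nat) → λ (p : Type₀) → p) (succ (succ (succ (elimNat (λ (ω : Nat) → Nat) 0 (λ (d : Nat) → λ (e : Nat) → e) 1))))) → Nat) 1 (λ (φ : Nat) → λ (a : Nat) → succ a) q) 0)
  ~> refl Nat (elimNat (λ (q : elimNat (λ (θ : Nat) → Type₀) Nat (λ (f : Nat) → λ (γ : Type₀) → γ) (succ (succ (succ (elimNat (λ (p : Nat) → Nat) 0 (λ (ω : Nat) → λ (d : Nat) → d) 1))))) → Nat) 1 (λ (e : Nat) → λ (φ : Nat) → succ φ) 0)
  ~> refl Nat 1
inferred type:
  Eq Nat 1 1


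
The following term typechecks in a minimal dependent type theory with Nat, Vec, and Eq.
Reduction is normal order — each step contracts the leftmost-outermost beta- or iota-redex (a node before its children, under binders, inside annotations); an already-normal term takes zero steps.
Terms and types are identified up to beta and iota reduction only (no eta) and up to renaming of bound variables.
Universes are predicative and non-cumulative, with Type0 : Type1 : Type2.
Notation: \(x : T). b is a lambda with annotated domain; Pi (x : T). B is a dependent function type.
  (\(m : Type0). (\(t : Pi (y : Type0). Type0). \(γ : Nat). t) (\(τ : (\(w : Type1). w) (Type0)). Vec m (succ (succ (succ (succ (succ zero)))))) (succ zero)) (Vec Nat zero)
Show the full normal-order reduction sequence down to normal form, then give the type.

reduction (normal order):
  (\(m : Type0). (\(t : Pi (y : Type0). Type0). \(γ : Nat). t) (\(τ : (\(w : Type1). w) (Type0)). Vec m (succ (succ (succ (succ (succ zero)))))) (succ zero)) (Vec Nat zero)
  ~> (\(m : Pi (t : Type0). Type0). \(y : Nat). m) (\(γ : (\(τ : Type1). τ) (Type0)). Vec (Vec Nat zero) (succ (succ (succ (succ (succ zero)))))) (succ zero)
  ~> (\(m : Nat). \(t : (\(y : Type1). y) (Type0)). Vec (Vec Nat zero) (succ (succ (succ (succ (succ zero)))))) (succ zero)
  ~> \(m : (\(t : Type1). t) (Type0)). Vec (Vec Nat zero) (succ (succ (succ (succ (succ zero)))))
  ~> \(m : Type0). Vec (Vec Nat zero) (succ (succ (succ (succ (succ zero)))))
type:
  Pi (m : Type0). Type0


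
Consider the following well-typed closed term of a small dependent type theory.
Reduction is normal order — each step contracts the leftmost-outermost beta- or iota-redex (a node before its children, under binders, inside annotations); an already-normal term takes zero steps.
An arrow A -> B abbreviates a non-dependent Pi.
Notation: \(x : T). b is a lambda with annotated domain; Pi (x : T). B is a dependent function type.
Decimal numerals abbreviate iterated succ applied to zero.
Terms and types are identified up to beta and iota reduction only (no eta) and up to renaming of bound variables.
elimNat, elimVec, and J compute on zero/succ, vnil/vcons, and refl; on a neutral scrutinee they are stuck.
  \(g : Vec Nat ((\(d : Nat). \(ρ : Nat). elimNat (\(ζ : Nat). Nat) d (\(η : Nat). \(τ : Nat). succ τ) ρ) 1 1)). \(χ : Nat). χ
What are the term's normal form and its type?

resulting normal form:
  \(g : Vec Nat 2). \(d : Nat). d
the term's type:
  Vec Nat 2 -> Nat -> Nat
observation: normalization takes exactly 6 steps under the normal-order strategy.


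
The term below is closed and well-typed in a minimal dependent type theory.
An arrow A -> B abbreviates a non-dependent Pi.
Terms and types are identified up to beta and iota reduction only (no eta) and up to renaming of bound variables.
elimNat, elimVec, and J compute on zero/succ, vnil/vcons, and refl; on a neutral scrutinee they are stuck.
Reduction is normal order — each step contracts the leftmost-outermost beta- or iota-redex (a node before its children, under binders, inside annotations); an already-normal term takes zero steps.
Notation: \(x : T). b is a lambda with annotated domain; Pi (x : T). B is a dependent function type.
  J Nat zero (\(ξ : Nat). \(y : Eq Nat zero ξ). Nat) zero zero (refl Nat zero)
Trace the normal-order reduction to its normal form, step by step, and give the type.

normal-order reduction sequence:
  J Nat zero (\(ξ : Nat). \(y : Eq Nat zero ξ). Nat) zero zero (refl Nat zero)
  ~> zero
type:
  Nat


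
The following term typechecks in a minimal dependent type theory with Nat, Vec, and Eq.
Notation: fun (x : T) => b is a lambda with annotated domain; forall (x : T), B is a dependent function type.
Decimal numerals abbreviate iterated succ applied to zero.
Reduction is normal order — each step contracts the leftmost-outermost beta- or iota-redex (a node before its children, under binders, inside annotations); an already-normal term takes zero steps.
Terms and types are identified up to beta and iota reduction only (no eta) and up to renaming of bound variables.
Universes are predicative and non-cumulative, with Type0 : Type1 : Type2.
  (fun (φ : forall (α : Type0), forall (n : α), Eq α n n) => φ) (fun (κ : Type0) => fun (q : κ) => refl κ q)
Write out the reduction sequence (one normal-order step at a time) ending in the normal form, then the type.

reduction (normal order):
  (fun (φ : forall (α : Type0), forall (n : α), Eq α n n) => φ) (fun (κ : Type0) => fun (q : κ) => refl κ q)
  ~> fun (φ : Type0) => fun (α : φ) => refl φ α
type:
  forall (φ : Type0), forall (α : φ), Eq φ α α


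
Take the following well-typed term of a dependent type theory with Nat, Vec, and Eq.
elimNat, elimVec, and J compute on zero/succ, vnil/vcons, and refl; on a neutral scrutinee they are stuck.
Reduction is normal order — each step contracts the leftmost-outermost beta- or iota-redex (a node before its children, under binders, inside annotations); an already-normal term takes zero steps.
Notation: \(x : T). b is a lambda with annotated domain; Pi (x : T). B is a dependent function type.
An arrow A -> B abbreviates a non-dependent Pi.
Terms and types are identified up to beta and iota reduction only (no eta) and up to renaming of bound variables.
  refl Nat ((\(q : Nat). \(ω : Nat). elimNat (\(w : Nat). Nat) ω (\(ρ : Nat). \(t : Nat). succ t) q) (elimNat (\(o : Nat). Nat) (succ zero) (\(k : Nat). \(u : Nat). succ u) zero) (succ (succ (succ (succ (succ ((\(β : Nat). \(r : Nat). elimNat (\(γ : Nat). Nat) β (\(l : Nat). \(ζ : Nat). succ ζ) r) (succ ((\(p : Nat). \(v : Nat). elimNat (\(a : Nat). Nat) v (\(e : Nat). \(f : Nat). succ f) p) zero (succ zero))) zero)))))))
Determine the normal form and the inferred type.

reduced normal form:
  refl Nat (succ (succ (succ (succ (succ (succ (succ (succ zero))))))))
type:
  Eq Nat (succ (succ (succ (succ (succ (succ (succ (succ zero)))))))) (succ (succ (succ (succ (succ (succ (succ (succ zero))))))))
observation: the leftmost-outermost redex is a beta-redex, and normalization takes 13 steps.


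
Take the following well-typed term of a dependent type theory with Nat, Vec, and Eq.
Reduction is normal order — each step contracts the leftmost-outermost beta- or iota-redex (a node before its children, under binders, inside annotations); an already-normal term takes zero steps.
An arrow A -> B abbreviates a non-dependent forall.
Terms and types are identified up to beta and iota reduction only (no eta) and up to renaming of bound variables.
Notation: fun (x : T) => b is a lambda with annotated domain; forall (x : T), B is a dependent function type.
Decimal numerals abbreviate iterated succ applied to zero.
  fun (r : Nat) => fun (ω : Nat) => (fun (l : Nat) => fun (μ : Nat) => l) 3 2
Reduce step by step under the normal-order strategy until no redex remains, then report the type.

normal-order reduction sequence:
  fun (r : Nat) => fun (ω : Nat) => (fun (l : Nat) => fun (μ : Nat) => l) 3 2
  ~> fun (r : Nat) => fun (ω : Nat) => (fun (l : Nat) => 3) 2
  ~> fun (r : Nat) => fun (ω : Nat) => 3
inferred type:
  Nat -> Nat -> Nat


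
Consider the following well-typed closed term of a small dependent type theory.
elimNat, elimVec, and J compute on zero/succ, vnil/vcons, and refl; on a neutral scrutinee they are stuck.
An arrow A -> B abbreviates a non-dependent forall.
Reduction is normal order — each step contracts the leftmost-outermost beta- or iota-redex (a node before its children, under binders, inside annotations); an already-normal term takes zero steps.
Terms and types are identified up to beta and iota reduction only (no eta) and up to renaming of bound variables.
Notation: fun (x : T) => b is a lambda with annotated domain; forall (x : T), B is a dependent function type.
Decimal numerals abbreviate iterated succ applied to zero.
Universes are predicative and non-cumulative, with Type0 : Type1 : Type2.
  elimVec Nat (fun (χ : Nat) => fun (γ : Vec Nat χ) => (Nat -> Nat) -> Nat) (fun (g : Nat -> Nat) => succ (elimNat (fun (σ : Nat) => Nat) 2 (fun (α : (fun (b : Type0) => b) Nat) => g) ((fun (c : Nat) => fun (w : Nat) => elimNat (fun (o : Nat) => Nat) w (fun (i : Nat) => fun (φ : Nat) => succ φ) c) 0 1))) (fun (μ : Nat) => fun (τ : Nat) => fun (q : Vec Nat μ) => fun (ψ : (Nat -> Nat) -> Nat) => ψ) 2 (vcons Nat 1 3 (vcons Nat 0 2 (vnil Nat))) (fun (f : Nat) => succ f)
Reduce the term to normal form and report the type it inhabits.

reduced normal form:
  4
the term's type:
  Nat
observation: contracting an elimVec iota-redex first, the term normalizes in 20 steps.
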